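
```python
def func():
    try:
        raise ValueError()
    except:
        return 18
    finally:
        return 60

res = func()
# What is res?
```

Step-by-step execution trace:
1. `func()` enters try: `raise ValueError()` raises ValueError.
2. bare `except` matches → `return 18` sets pending return value 18.
3. Before returning, `finally: return 60` runs and overrides the pending return.
4. func() returns 60 → res = 60.
Result: 60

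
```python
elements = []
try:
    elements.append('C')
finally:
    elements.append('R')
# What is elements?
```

Step-by-step execution trace:
1. try: `elements.append('C')` → elements = ['C'].
2. The try body completes without raising.
3. finally always runs: `elements.append('R')` → elements = ['C', 'R'].
Result: ['C', 'R']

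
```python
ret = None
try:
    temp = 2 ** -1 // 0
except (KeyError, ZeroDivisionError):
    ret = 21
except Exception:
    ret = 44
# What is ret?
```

Step-by-step execution trace:
1. `temp = 2 ** -1 // 0` raises ZeroDivisionError.
2. `except (KeyError, ZeroDivisionError)` matches (ZeroDivisionError is in the tuple) → ret = 21.
3. `except Exception` is not reached.
Result: 21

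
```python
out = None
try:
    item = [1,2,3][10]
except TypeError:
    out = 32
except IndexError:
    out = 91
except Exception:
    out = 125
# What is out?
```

Step-by-step execution trace:
1. `item = [1,2,3][10]` raises IndexError.
2. `except TypeError` does not match IndexError; skipped.
3. `except IndexError` matches → out = 91.
4. Remaining except clauses are skipped.
Result: 91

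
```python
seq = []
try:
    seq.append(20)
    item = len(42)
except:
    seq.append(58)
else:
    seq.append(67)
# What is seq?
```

Step-by-step execution trace:
1. try: `seq.append(20)` → seq = [20].
2. `item = len(42)` raises TypeError.
3. bare `except` matches → `seq.append(58)` → seq = [20, 58].
4. `else` is skipped (an exception was raised).
Result: [20, 58]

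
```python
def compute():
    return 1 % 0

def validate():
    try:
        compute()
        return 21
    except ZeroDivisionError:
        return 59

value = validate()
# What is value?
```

Step-by-step execution trace:
1. `validate()` calls `compute()`.
2. `compute()` evaluates `1 % 0`, which raises ZeroDivisionError; it propagates to the caller.
3. `return 21` is not reached.
4. `except ZeroDivisionError` in validate matches → returns 59.
5. value = 59.
Result: 59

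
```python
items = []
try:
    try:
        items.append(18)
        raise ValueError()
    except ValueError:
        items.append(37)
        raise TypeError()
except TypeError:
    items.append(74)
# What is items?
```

Step-by-step execution trace:
1. Inner try: `items.append(18)` → items = [18].
2. `raise ValueError()` raises ValueError.
3. Inner `except ValueError` matches → `items.append(37)` → items = [18, 37].
4. `raise TypeError()` raises TypeError; propagates to outer try.
5. Outer `except TypeError` matches → `items.append(74)` → items = [18, 37, 74].
Result: [18, 37, 74]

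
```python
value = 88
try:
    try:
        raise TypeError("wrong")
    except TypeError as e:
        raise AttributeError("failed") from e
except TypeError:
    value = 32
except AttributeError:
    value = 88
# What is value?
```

Step-by-step execution trace:
1. Inner try raises TypeError; inner `except TypeError as e` catches it.
2. `raise AttributeError(...) from e` raises AttributeError (TypeError is attached as __cause__, but only AttributeError is active).
3. Outer `except TypeError` does not match AttributeError; skipped.
4. Outer `except AttributeError` matches → value = 88.
Result: 88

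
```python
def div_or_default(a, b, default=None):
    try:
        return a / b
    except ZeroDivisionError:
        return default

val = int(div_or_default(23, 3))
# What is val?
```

Step-by-step execution trace:
1. `div_or_default(23, 3)` enters try: `return 23 / 3` → returns 7.666666666666667. No exception raised.
2. `except ZeroDivisionError` is skipped.
3. `int(7.666666666666667)` → 7 → val = 7.
Result: 7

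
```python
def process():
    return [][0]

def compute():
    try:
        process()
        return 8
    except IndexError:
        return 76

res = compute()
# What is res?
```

Step-by-step execution trace:
1. `compute()` calls `process()`.
2. `process()` evaluates `[][0]`, which raises IndexError; it propagates to the caller.
3. `return 8` is not reached.
4. `except IndexError` in compute matches → returns 76.
5. res = 76.
Result: 76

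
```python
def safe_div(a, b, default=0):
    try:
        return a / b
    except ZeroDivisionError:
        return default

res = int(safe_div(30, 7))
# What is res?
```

Step-by-step execution trace:
1. `safe_div(30, 7)` enters try: `return 30 / 7` → returns 4.285714285714286. No exception raised.
2. `except ZeroDivisionError` is skipped.
3. `int(4.285714285714286)` → 4 → res = 4.
Result: 4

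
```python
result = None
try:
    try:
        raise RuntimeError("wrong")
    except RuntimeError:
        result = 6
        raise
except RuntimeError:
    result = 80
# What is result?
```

Step-by-step execution trace:
1. Inner try: `raise RuntimeError("wrong")` raises RuntimeError.
2. Inner `except RuntimeError` matches → result = 6.
3. bare `raise` re-raises the same RuntimeError.
4. Outer `except RuntimeError` matches → result = 80.
Result: 80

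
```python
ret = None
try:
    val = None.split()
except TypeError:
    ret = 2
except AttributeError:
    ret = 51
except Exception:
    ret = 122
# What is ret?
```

Step-by-step execution trace:
1. `val = None.split()` raises AttributeError.
2. `except TypeError` does not match AttributeError; skipped.
3. `except AttributeError` matches → ret = 51.
4. Remaining except clauses are skipped.
Result: 51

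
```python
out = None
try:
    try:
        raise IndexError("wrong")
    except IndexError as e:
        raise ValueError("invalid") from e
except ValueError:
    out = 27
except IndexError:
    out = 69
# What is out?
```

Step-by-step execution trace:
1. Inner try raises IndexError; inner `except IndexError as e` catches it.
2. `raise ValueError(...) from e` raises ValueError (IndexError is attached as __cause__, but only ValueError is active).
3. Outer `except ValueError` matches → out = 27.
4. `except IndexError` is not reached.
Result: 27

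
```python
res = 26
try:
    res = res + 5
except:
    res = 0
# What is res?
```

Step-by-step execution trace:
1. res starts at 26.
2. try: `res = res + 5` → res = 31. No exception raised.
3. `except` is skipped.
Result: 31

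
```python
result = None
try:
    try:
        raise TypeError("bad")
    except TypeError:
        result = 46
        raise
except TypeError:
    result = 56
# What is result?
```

Step-by-step execution trace:
1. Inner try: `raise TypeError("bad")` raises TypeError.
2. Inner `except TypeError` matches → result = 46.
3. bare `raise` re-raises the same TypeError.
4. Outer `except TypeError` matches → result = 56.
Result: 56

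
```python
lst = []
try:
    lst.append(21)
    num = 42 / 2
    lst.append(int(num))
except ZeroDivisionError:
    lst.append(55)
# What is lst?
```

Step-by-step execution trace:
1. try: `lst.append(21)` → lst = [21].
2. `num = 42 / 2` → num = 21.0. No exception raised.
3. `lst.append(int(num))` → lst = [21, 21].
4. `except ZeroDivisionError` is skipped (no exception was raised).
Result: [21, 21]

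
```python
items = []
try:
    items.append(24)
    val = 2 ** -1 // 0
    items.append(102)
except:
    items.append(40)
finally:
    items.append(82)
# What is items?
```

Step-by-step execution trace:
1. try: `items.append(24)` → items = [24].
2. `val = 2 ** -1 // 0` raises ZeroDivisionError; `items.append(102)` is not reached.
3. bare `except` matches → `items.append(40)` → items = [24, 40].
4. finally always runs: `items.append(82)` → items = [24, 40, 82].
Result: [24, 40, 82]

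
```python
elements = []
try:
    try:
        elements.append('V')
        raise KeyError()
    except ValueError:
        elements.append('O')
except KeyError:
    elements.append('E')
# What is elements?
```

Step-by-step execution trace:
1. Inner try: `elements.append('V')` → elements = ['V'].
2. `raise KeyError()` raises KeyError.
3. Inner `except ValueError` does not match KeyError; exception propagates to outer try.
4. Outer `except KeyError` matches → `elements.append('E')` → elements = ['V', 'E'].
Result: ['V', 'E']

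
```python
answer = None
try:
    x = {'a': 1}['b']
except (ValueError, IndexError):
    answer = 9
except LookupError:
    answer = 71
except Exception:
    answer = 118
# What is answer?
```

Step-by-step execution trace:
1. `x = {'a': 1}['b']` raises KeyError.
2. `except (ValueError, IndexError)` does not match KeyError; skipped.
3. `except LookupError` matches (KeyError is a subclass of LookupError) → answer = 71.
4. `except Exception` is not reached.
Result: 71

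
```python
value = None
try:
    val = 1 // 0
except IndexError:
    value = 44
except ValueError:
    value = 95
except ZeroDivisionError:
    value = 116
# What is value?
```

Step-by-step execution trace:
1. `val = 1 // 0` raises ZeroDivisionError.
2. `except IndexError` does not match ZeroDivisionError; skipped.
3. `except ValueError` does not match ZeroDivisionError; skipped.
4. `except ZeroDivisionError` matches → value = 116.
Result: 116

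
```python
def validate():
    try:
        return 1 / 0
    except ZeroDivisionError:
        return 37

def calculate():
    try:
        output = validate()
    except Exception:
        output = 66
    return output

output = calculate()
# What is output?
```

Step-by-step execution trace:
1. `calculate()` calls `validate()`.
2. In validate: `1 / 0` raises ZeroDivisionError; `except ZeroDivisionError` catches it → returns 37.
3. In calculate: `output = validate()` → output = 37. No exception reaches calculate.
4. `except Exception` is skipped; calculate returns 37.
5. output = 37.
Result: 37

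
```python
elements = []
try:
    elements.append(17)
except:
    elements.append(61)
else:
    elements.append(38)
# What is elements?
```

Step-by-step execution trace:
1. try: `elements.append(17)` → elements = [17]. No exception raised.
2. `except` is skipped.
3. `else` runs (try completed without exception): `elements.append(38)` → elements = [17, 38].
Result: [17, 38]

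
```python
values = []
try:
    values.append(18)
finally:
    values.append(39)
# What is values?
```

Step-by-step execution trace:
1. try: `values.append(18)` → values = [18].
2. The try body completes without raising.
3. finally always runs: `values.append(39)` → values = [18, 39].
Result: [18, 39]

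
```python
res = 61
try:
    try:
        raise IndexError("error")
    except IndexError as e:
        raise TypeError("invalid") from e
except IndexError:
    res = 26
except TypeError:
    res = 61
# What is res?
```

Step-by-step execution trace:
1. Inner try raises IndexError; inner `except IndexError as e` catches it.
2. `raise TypeError(...) from e` raises TypeError (IndexError is attached as __cause__, but only TypeError is active).
3. Outer `except IndexError` does not match TypeError; skipped.
4. Outer `except TypeError` matches → res = 61.
Result: 61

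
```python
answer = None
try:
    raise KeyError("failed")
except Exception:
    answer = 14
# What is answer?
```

Step-by-step execution trace:
1. `raise KeyError(...)` raises KeyError.
2. `except Exception` matches (KeyError is a subclass of Exception) → answer = 14.
Result: 14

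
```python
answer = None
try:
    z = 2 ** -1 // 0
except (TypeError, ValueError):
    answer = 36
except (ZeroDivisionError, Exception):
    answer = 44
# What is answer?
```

Step-by-step execution trace:
1. `z = 2 ** -1 // 0` raises ZeroDivisionError.
2. `except (TypeError, ValueError)` does not match ZeroDivisionError; skipped.
3. `except (ZeroDivisionError, Exception)` matches (ZeroDivisionError is in the tuple) → answer = 44.
Result: 44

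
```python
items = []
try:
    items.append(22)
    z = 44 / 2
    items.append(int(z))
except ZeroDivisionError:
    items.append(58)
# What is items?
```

Step-by-step execution trace:
1. try: `items.append(22)` → items = [22].
2. `z = 44 / 2` → z = 22.0. No exception raised.
3. `items.append(int(z))` → items = [22, 22].
4. `except ZeroDivisionError` is skipped (no exception was raised).
Result: [22, 22]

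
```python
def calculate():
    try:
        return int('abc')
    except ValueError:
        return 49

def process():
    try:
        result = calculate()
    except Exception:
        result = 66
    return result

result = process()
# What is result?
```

Step-by-step execution trace:
1. `process()` calls `calculate()`.
2. In calculate: `int('abc')` raises ValueError; `except ValueError` catches it → returns 49.
3. In process: `result = calculate()` → result = 49. No exception reaches process.
4. `except Exception` is skipped; process returns 49.
5. result = 49.
Result: 49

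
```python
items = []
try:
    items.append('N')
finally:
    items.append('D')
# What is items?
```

Step-by-step execution trace:
1. try: `items.append('N')` → items = ['N'].
2. The try body completes without raising.
3. finally always runs: `items.append('D')` → items = ['N', 'D'].
Result: ['N', 'D']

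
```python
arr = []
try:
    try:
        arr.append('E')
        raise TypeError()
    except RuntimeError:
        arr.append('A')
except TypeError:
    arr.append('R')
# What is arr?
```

Step-by-step execution trace:
1. Inner try: `arr.append('E')` → arr = ['E'].
2. `raise TypeError()` raises TypeError.
3. Inner `except RuntimeError` does not match TypeError; exception propagates to outer try.
4. Outer `except TypeError` matches → `arr.append('R')` → arr = ['E', 'R'].
Result: ['E', 'R']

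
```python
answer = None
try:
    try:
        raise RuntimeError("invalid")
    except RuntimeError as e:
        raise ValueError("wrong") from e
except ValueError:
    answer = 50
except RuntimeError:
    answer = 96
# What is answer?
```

Step-by-step execution trace:
1. Inner try raises RuntimeError; inner `except RuntimeError as e` catches it.
2. `raise ValueError(...) from e` raises ValueError (RuntimeError is attached as __cause__, but only ValueError is active).
3. Outer `except ValueError` matches → answer = 50.
4. `except RuntimeError` is not reached.
Result: 50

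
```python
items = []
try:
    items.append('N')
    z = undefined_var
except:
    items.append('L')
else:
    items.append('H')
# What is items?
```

Step-by-step execution trace:
1. try: `items.append('N')` → items = ['N'].
2. `z = undefined_var` raises NameError.
3. bare `except` matches → `items.append('L')` → items = ['N', 'L'].
4. `else` is skipped (an exception was raised).
Result: ['N', 'L']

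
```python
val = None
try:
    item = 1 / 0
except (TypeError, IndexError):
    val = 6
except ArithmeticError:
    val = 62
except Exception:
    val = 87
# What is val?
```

Step-by-step execution trace:
1. `item = 1 / 0` raises ZeroDivisionError.
2. `except (TypeError, IndexError)` does not match ZeroDivisionError; skipped.
3. `except ArithmeticError` matches (ZeroDivisionError is a subclass of ArithmeticError) → val = 62.
4. `except Exception` is not reached.
Result: 62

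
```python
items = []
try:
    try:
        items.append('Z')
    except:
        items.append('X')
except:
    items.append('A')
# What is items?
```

Step-by-step execution trace:
1. Inner try: `items.append('Z')` → items = ['Z']. No exception raised.
2. Inner `except` is skipped.
3. Inner try completes normally; outer `except` is skipped.
Result: ['Z']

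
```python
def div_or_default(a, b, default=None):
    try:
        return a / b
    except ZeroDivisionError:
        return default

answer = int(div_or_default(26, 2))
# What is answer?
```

Step-by-step execution trace:
1. `div_or_default(26, 2)` enters try: `return 26 / 2` → returns 13.0. No exception raised.
2. `except ZeroDivisionError` is skipped.
3. `int(13.0)` → 13 → answer = 13.
Result: 13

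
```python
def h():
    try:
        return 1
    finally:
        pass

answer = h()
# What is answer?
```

Step-by-step execution trace:
1. `h()` enters try: `return 1` sets pending return value 1.
2. Before returning, `finally: pass` runs (no effect).
3. h() returns 1 → answer = 1.
Result: 1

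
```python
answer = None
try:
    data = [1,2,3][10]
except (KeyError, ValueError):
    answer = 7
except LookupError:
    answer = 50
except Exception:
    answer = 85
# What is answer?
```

Step-by-step execution trace:
1. `data = [1,2,3][10]` raises IndexError.
2. `except (KeyError, ValueError)` does not match IndexError; skipped.
3. `except LookupError` matches (IndexError is a subclass of LookupError) → answer = 50.
4. `except Exception` is not reached.
Result: 50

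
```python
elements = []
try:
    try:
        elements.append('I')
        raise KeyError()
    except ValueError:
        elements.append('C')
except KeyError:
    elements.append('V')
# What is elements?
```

Step-by-step execution trace:
1. Inner try: `elements.append('I')` → elements = ['I'].
2. `raise KeyError()` raises KeyError.
3. Inner `except ValueError` does not match KeyError; exception propagates to outer try.
4. Outer `except KeyError` matches → `elements.append('V')` → elements = ['I', 'V'].
Result: ['I', 'V']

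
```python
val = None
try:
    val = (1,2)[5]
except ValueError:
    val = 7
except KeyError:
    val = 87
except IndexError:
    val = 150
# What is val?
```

Step-by-step execution trace:
1. `val = (1,2)[5]` raises IndexError.
2. `except ValueError` does not match IndexError; skipped.
3. `except KeyError` does not match IndexError; skipped.
4. `except IndexError` matches → val = 150.
Result: 150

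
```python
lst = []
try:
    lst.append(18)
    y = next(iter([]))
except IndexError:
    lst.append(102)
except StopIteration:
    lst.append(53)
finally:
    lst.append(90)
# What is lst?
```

Step-by-step execution trace:
1. try: `lst.append(18)` → lst = [18].
2. `y = next(iter([]))` raises StopIteration.
3. `except IndexError` does not match StopIteration; skipped.
4. `except StopIteration` matches → `lst.append(53)` → lst = [18, 53].
5. finally always runs: `lst.append(90)` → lst = [18, 53, 90].
Result: [18, 53, 90]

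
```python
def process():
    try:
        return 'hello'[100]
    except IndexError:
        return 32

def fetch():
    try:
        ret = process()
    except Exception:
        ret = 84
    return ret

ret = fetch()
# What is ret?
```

Step-by-step execution trace:
1. `fetch()` calls `process()`.
2. In process: `'hello'[100]` raises IndexError; `except IndexError` catches it → returns 32.
3. In fetch: `ret = process()` → ret = 32. No exception reaches fetch.
4. `except Exception` is skipped; fetch returns 32.
5. ret = 32.
Result: 32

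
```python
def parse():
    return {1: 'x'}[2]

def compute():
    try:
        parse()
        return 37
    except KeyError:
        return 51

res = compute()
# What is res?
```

Step-by-step execution trace:
1. `compute()` calls `parse()`.
2. `parse()` evaluates `{1: 'x'}[2]`, which raises KeyError; it propagates to the caller.
3. `return 37` is not reached.
4. `except KeyError` in compute matches → returns 51.
5. res = 51.
Result: 51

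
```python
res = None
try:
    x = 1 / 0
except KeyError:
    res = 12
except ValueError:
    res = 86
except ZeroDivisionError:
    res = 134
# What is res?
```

Step-by-step execution trace:
1. `x = 1 / 0` raises ZeroDivisionError.
2. `except KeyError` does not match ZeroDivisionError; skipped.
3. `except ValueError` does not match ZeroDivisionError; skipped.
4. `except ZeroDivisionError` matches → res = 134.
Result: 134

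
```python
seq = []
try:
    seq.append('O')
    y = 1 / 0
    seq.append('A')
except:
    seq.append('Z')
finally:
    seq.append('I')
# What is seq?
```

Step-by-step execution trace:
1. try: `seq.append('O')` → seq = ['O'].
2. `y = 1 / 0` raises ZeroDivisionError; `seq.append('A')` is not reached.
3. bare `except` matches → `seq.append('Z')` → seq = ['O', 'Z'].
4. finally always runs: `seq.append('I')` → seq = ['O', 'Z', 'I'].
Result: ['O', 'Z', 'I']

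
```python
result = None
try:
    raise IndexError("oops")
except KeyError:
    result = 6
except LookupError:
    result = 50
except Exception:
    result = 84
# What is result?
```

Step-by-step execution trace:
1. `raise IndexError(...)` raises IndexError.
2. `except KeyError` does not match (IndexError is not a subclass of KeyError); skipped.
3. `except LookupError` matches (IndexError is a subclass of LookupError) → result = 50.
4. `except Exception` is not reached.
Result: 50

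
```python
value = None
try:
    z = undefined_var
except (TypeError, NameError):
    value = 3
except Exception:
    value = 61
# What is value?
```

Step-by-step execution trace:
1. `z = undefined_var` raises NameError.
2. `except (TypeError, NameError)` matches (NameError is in the tuple) → value = 3.
3. `except Exception` is not reached.
Result: 3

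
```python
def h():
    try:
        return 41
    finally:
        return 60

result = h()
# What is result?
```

Step-by-step execution trace:
1. `h()` enters try: `return 41` sets pending return value 41.
2. Before returning, `finally: return 60` runs and overrides the pending return.
3. h() returns 60 → result = 60.
Result: 60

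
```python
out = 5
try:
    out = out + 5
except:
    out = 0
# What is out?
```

Step-by-step execution trace:
1. out starts at 5.
2. try: `out = out + 5` → out = 10. No exception raised.
3. `except` is skipped.
Result: 10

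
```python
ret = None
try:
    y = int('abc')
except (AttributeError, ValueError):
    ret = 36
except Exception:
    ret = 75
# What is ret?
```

Step-by-step execution trace:
1. `y = int('abc')` raises ValueError.
2. `except (AttributeError, ValueError)` matches (ValueError is in the tuple) → ret = 36.
3. `except Exception` is not reached.
Result: 36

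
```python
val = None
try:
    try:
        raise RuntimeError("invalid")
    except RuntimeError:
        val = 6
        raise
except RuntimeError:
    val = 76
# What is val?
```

Step-by-step execution trace:
1. Inner try: `raise RuntimeError("invalid")` raises RuntimeError.
2. Inner `except RuntimeError` matches → val = 6.
3. bare `raise` re-raises the same RuntimeError.
4. Outer `except RuntimeError` matches → val = 76.
Result: 76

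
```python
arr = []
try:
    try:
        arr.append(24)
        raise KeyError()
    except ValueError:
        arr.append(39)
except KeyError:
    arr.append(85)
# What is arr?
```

Step-by-step execution trace:
1. Inner try: `arr.append(24)` → arr = [24].
2. `raise KeyError()` raises KeyError.
3. Inner `except ValueError` does not match KeyError; exception propagates to outer try.
4. Outer `except KeyError` matches → `arr.append(85)` → arr = [24, 85].
Result: [24, 85]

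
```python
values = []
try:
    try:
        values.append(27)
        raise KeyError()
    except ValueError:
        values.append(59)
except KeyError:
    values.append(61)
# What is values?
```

Step-by-step execution trace:
1. Inner try: `values.append(27)` → values = [27].
2. `raise KeyError()` raises KeyError.
3. Inner `except ValueError` does not match KeyError; exception propagates to outer try.
4. Outer `except KeyError` matches → `values.append(61)` → values = [27, 61].
Result: [27, 61]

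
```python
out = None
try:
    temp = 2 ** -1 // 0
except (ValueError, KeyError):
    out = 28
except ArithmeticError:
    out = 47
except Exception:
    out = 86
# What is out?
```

Step-by-step execution trace:
1. `temp = 2 ** -1 // 0` raises ZeroDivisionError.
2. `except (ValueError, KeyError)` does not match ZeroDivisionError; skipped.
3. `except ArithmeticError` matches (ZeroDivisionError is a subclass of ArithmeticError) → out = 47.
4. `except Exception` is not reached.
Result: 47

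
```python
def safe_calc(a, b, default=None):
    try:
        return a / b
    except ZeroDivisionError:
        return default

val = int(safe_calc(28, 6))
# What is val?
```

Step-by-step execution trace:
1. `safe_calc(28, 6)` enters try: `return 28 / 6` → returns 4.666666666666667. No exception raised.
2. `except ZeroDivisionError` is skipped.
3. `int(4.666666666666667)` → 4 → val = 4.
Result: 4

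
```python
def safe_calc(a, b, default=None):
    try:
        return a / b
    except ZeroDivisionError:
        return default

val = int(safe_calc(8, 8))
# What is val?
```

Step-by-step execution trace:
1. `safe_calc(8, 8)` enters try: `return 8 / 8` → returns 1.0. No exception raised.
2. `except ZeroDivisionError` is skipped.
3. `int(1.0)` → 1 → val = 1.
Result: 1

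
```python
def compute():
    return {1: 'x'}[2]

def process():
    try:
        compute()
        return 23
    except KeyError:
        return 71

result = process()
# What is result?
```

Step-by-step execution trace:
1. `process()` calls `compute()`.
2. `compute()` evaluates `{1: 'x'}[2]`, which raises KeyError; it propagates to the caller.
3. `return 23` is not reached.
4. `except KeyError` in process matches → returns 71.
5. result = 71.
Result: 71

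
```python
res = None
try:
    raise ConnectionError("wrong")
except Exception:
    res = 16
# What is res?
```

Step-by-step execution trace:
1. `raise ConnectionError(...)` raises ConnectionError.
2. `except Exception` matches (ConnectionError is a subclass of Exception) → res = 16.
Result: 16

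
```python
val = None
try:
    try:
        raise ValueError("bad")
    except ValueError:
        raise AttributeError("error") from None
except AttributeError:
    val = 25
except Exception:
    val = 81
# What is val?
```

Step-by-step execution trace:
1. Inner try raises ValueError; inner `except ValueError` catches it.
2. `raise AttributeError(...) from None` raises AttributeError (from None suppresses __context__, but the active exception is still AttributeError).
3. Outer `except AttributeError` matches → val = 25.
4. `except Exception` is not reached.
Result: 25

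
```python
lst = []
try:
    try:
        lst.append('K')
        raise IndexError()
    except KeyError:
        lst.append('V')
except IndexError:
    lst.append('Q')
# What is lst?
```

Step-by-step execution trace:
1. Inner try: `lst.append('K')` → lst = ['K'].
2. `raise IndexError()` raises IndexError.
3. Inner `except KeyError` does not match IndexError; exception propagates to outer try.
4. Outer `except IndexError` matches → `lst.append('Q')` → lst = ['K', 'Q'].
Result: ['K', 'Q']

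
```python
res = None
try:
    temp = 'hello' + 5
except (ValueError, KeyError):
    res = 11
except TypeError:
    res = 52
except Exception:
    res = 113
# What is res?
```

Step-by-step execution trace:
1. `temp = 'hello' + 5` raises TypeError.
2. `except (ValueError, KeyError)` does not match TypeError; skipped.
3. `except TypeError` matches (exact type match) → res = 52.
4. `except Exception` is not reached.
Result: 52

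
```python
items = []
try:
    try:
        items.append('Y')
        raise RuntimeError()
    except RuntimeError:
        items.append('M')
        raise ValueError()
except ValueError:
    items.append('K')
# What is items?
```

Step-by-step execution trace:
1. Inner try: `items.append('Y')` → items = ['Y'].
2. `raise RuntimeError()` raises RuntimeError.
3. Inner `except RuntimeError` matches → `items.append('M')` → items = ['Y', 'M'].
4. `raise ValueError()` raises ValueError; propagates to outer try.
5. Outer `except ValueError` matches → `items.append('K')` → items = ['Y', 'M', 'K'].
Result: ['Y', 'M', 'K']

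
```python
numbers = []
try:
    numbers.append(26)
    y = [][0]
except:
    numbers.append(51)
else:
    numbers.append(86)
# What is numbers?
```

Step-by-step execution trace:
1. try: `numbers.append(26)` → numbers = [26].
2. `y = [][0]` raises IndexError.
3. bare `except` matches → `numbers.append(51)` → numbers = [26, 51].
4. `else` is skipped (an exception was raised).
Result: [26, 51]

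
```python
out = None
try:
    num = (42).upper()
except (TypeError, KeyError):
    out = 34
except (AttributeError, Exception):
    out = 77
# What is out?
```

Step-by-step execution trace:
1. `num = (42).upper()` raises AttributeError.
2. `except (TypeError, KeyError)` does not match AttributeError; skipped.
3. `except (AttributeError, Exception)` matches (AttributeError is in the tuple) → out = 77.
Result: 77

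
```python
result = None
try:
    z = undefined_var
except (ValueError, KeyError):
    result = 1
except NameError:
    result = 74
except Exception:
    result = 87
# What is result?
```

Step-by-step execution trace:
1. `z = undefined_var` raises NameError.
2. `except (ValueError, KeyError)` does not match NameError; skipped.
3. `except NameError` matches (exact type match) → result = 74.
4. `except Exception` is not reached.
Result: 74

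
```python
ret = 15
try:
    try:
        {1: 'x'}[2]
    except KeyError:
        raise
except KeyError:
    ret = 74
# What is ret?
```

Step-by-step execution trace:
1. Inner try: `{1: 'x'}[2]` raises KeyError.
2. Inner `except KeyError` matches; bare `raise` re-raises the same KeyError.
3. Outer `except KeyError` matches → ret = 74.
Result: 74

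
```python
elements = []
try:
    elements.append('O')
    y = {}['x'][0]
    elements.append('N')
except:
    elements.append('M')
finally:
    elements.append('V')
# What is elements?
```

Step-by-step execution trace:
1. try: `elements.append('O')` → elements = ['O'].
2. `y = {}['x'][0]` raises KeyError; `elements.append('N')` is not reached.
3. bare `except` matches → `elements.append('M')` → elements = ['O', 'M'].
4. finally always runs: `elements.append('V')` → elements = ['O', 'M', 'V'].
Result: ['O', 'M', 'V']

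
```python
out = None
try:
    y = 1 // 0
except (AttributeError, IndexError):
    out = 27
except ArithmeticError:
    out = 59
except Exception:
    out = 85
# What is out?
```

Step-by-step execution trace:
1. `y = 1 // 0` raises ZeroDivisionError.
2. `except (AttributeError, IndexError)` does not match ZeroDivisionError; skipped.
3. `except ArithmeticError` matches (ZeroDivisionError is a subclass of ArithmeticError) → out = 59.
4. `except Exception` is not reached.
Result: 59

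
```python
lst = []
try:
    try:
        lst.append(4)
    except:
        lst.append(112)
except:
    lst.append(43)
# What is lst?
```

Step-by-step execution trace:
1. Inner try: `lst.append(4)` → lst = [4]. No exception raised.
2. Inner `except` is skipped.
3. Inner try completes normally; outer `except` is skipped.
Result: [4]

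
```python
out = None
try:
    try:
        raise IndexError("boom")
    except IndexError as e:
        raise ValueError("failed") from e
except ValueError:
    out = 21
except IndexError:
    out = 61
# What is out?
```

Step-by-step execution trace:
1. Inner try raises IndexError; inner `except IndexError as e` catches it.
2. `raise ValueError(...) from e` raises ValueError (IndexError is attached as __cause__, but only ValueError is active).
3. Outer `except ValueError` matches → out = 21.
4. `except IndexError` is not reached.
Result: 21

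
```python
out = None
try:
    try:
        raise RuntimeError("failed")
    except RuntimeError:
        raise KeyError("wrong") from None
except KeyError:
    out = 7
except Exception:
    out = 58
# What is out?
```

Step-by-step execution trace:
1. Inner try raises RuntimeError; inner `except RuntimeError` catches it.
2. `raise KeyError(...) from None` raises KeyError (from None suppresses __context__, but the active exception is still KeyError).
3. Outer `except KeyError` matches → out = 7.
4. `except Exception` is not reached.
Result: 7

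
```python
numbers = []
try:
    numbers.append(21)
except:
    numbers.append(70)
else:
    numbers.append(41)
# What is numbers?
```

Step-by-step execution trace:
1. try: `numbers.append(21)` → numbers = [21]. No exception raised.
2. `except` is skipped.
3. `else` runs (try completed without exception): `numbers.append(41)` → numbers = [21, 41].
Result: [21, 41]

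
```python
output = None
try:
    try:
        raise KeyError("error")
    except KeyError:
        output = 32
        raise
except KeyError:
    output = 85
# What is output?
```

Step-by-step execution trace:
1. Inner try: `raise KeyError("error")` raises KeyError.
2. Inner `except KeyError` matches → output = 32.
3. bare `raise` re-raises the same KeyError.
4. Outer `except KeyError` matches → output = 85.
Result: 85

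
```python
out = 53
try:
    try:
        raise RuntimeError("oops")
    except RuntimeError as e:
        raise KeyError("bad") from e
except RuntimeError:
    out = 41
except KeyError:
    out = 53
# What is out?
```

Step-by-step execution trace:
1. Inner try raises RuntimeError; inner `except RuntimeError as e` catches it.
2. `raise KeyError(...) from e` raises KeyError (RuntimeError is attached as __cause__, but only KeyError is active).
3. Outer `except RuntimeError` does not match KeyError; skipped.
4. Outer `except KeyError` matches → out = 53.
Result: 53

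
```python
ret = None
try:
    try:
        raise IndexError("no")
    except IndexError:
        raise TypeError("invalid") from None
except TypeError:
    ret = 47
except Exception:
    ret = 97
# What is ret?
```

Step-by-step execution trace:
1. Inner try raises IndexError; inner `except IndexError` catches it.
2. `raise TypeError(...) from None` raises TypeError (from None suppresses __context__, but the active exception is still TypeError).
3. Outer `except TypeError` matches → ret = 47.
4. `except Exception` is not reached.
Result: 47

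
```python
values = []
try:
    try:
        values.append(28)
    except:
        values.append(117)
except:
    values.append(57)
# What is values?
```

Step-by-step execution trace:
1. Inner try: `values.append(28)` → values = [28]. No exception raised.
2. Inner `except` is skipped.
3. Inner try completes normally; outer `except` is skipped.
Result: [28]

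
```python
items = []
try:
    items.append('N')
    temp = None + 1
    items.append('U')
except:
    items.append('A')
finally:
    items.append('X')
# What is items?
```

Step-by-step execution trace:
1. try: `items.append('N')` → items = ['N'].
2. `temp = None + 1` raises TypeError; `items.append('U')` is not reached.
3. bare `except` matches → `items.append('A')` → items = ['N', 'A'].
4. finally always runs: `items.append('X')` → items = ['N', 'A', 'X'].
Result: ['N', 'A', 'X']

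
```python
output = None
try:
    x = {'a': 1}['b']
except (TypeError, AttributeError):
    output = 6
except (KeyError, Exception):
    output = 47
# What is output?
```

Step-by-step execution trace:
1. `x = {'a': 1}['b']` raises KeyError.
2. `except (TypeError, AttributeError)` does not match KeyError; skipped.
3. `except (KeyError, Exception)` matches (KeyError is in the tuple) → output = 47.
Result: 47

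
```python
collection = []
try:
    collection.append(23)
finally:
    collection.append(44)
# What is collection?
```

Step-by-step execution trace:
1. try: `collection.append(23)` → collection = [23].
2. The try body completes without raising.
3. finally always runs: `collection.append(44)` → collection = [23, 44].
Result: [23, 44]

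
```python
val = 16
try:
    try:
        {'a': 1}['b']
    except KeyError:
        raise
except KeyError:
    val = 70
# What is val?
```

Step-by-step execution trace:
1. Inner try: `{'a': 1}['b']` raises KeyError.
2. Inner `except KeyError` matches; bare `raise` re-raises the same KeyError.
3. Outer `except KeyError` matches → val = 70.
Result: 70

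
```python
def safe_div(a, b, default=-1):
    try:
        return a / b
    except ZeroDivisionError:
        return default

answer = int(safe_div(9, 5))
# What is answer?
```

Step-by-step execution trace:
1. `safe_div(9, 5)` enters try: `return 9 / 5` → returns 1.8. No exception raised.
2. `except ZeroDivisionError` is skipped.
3. `int(1.8)` → 1 → answer = 1.
Result: 1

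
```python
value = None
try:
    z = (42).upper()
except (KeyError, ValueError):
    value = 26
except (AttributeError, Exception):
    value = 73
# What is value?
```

Step-by-step execution trace:
1. `z = (42).upper()` raises AttributeError.
2. `except (KeyError, ValueError)` does not match AttributeError; skipped.
3. `except (AttributeError, Exception)` matches (AttributeError is in the tuple) → value = 73.
Result: 73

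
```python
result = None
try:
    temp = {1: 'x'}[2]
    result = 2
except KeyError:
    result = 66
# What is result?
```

Step-by-step execution trace:
1. `temp = {1: 'x'}[2]` raises KeyError.
2. `result = 2` is not reached.
3. `except KeyError` matches → result = 66.
Result: 66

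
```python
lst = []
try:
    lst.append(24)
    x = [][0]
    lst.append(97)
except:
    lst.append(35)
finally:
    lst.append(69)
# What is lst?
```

Step-by-step execution trace:
1. try: `lst.append(24)` → lst = [24].
2. `x = [][0]` raises IndexError; `lst.append(97)` is not reached.
3. bare `except` matches → `lst.append(35)` → lst = [24, 35].
4. finally always runs: `lst.append(69)` → lst = [24, 35, 69].
Result: [24, 35, 69]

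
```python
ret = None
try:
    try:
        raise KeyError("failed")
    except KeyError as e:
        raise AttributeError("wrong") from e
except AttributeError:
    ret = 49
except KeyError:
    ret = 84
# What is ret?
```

Step-by-step execution trace:
1. Inner try raises KeyError; inner `except KeyError as e` catches it.
2. `raise AttributeError(...) from e` raises AttributeError (KeyError is attached as __cause__, but only AttributeError is active).
3. Outer `except AttributeError` matches → ret = 49.
4. `except KeyError` is not reached.
Result: 49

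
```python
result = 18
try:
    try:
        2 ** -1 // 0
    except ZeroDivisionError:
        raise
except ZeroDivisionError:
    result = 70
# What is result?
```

Step-by-step execution trace:
1. Inner try: `2 ** -1 // 0` raises ZeroDivisionError.
2. Inner `except ZeroDivisionError` matches; bare `raise` re-raises the same ZeroDivisionError.
3. Outer `except ZeroDivisionError` matches → result = 70.
Result: 70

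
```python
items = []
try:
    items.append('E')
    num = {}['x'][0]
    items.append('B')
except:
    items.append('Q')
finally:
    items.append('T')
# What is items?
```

Step-by-step execution trace:
1. try: `items.append('E')` → items = ['E'].
2. `num = {}['x'][0]` raises KeyError; `items.append('B')` is not reached.
3. bare `except` matches → `items.append('Q')` → items = ['E', 'Q'].
4. finally always runs: `items.append('T')` → items = ['E', 'Q', 'T'].
Result: ['E', 'Q', 'T']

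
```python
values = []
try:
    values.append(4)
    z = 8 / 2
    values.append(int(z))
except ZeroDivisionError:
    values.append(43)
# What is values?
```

Step-by-step execution trace:
1. try: `values.append(4)` → values = [4].
2. `z = 8 / 2` → z = 4.0. No exception raised.
3. `values.append(int(z))` → values = [4, 4].
4. `except ZeroDivisionError` is skipped (no exception was raised).
Result: [4, 4]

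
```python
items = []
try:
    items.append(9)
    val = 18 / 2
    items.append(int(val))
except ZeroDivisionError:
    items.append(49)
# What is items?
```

Step-by-step execution trace:
1. try: `items.append(9)` → items = [9].
2. `val = 18 / 2` → val = 9.0. No exception raised.
3. `items.append(int(val))` → items = [9, 9].
4. `except ZeroDivisionError` is skipped (no exception was raised).
Result: [9, 9]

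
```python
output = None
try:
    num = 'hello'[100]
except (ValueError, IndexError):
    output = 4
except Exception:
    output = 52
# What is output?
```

Step-by-step execution trace:
1. `num = 'hello'[100]` raises IndexError.
2. `except (ValueError, IndexError)` matches (IndexError is in the tuple) → output = 4.
3. `except Exception` is not reached.
Result: 4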